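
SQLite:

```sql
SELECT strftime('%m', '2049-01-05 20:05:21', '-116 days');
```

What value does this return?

First apply '-116 days': 2049-01-05 20:05:21 → 2048-09-11 20:05:21.
`%m` extracts the 2-digit month (01-12): 09.

09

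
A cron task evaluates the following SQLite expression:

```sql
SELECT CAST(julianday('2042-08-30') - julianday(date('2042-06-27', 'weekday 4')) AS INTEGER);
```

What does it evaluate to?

58

`weekday 4` advances to the next Thursday; 2042-06-27 is a Friday, so it moves forward to 2042-07-03.
28 days remain in July 2042 after the 3rd (31 − 3).
Then 30 days into August 2042.
Total: 28 + 30 = 58.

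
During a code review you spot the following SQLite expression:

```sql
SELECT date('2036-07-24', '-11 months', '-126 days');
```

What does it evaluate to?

Adding -11 months to 2036-07-24 gives 2035-08-24.
Applying '-126 days' to 2035-08-24: counting 126 days back gives 2035-04-20.

2035-04-20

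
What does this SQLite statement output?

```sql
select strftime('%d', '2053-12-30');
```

30

`%d` extracts the 2-digit day of month: 30.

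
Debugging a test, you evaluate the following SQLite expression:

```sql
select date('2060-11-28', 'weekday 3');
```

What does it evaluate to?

`weekday 3` advances to the next Wednesday; 2060-11-28 is a Sunday, so it moves forward to 2060-12-01.

2060-12-01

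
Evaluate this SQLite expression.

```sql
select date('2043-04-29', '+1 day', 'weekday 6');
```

2043-05-02

Advancing 1 more day within April lands on 2043-04-30.
`weekday 6` advances to the next Saturday; 2043-04-30 is a Thursday, so it moves forward to 2043-05-02.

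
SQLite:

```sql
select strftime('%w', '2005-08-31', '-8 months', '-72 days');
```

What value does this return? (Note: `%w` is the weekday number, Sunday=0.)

3

First apply '-8 months', '-72 days': 2005-08-31 → 2004-10-20.
2004-10-20 is a Wednesday; with Sunday=0 that is 3.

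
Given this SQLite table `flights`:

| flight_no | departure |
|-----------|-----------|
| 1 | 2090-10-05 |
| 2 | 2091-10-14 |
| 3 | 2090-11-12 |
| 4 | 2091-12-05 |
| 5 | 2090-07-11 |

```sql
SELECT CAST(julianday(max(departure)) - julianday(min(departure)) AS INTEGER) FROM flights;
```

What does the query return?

512

MIN = 2090-07-11, MAX = 2091-12-05.
20 days remain in July 2090 after the 11th (31 − 11).
Full months from August 2090 through November 2091 contribute their day counts.
Then 5 days into December 2091.
Total: 20 + 31 + 30 + 31 + 30 + 31 + 31 + 28 + 31 + 30 + 31 + 30 + 31 + 31 + 30 + 31 + 30 + 5 = 512.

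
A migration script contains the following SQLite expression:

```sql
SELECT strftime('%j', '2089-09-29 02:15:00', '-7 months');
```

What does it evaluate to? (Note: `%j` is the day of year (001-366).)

First apply '-7 months': 2089-09-29 02:15:00 → 2089-03-01 02:15:00.
Day-of-year for 2089-03-01: days since 2089-01-01 inclusive = 60, zero-padded to 060.

060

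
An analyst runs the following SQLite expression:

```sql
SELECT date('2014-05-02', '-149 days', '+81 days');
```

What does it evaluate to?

Applying '-149 days' to 2014-05-02: counting 149 days back gives 2013-12-04.
Applying '+81 days' to 2013-12-04: counting 81 days forward gives 2014-02-23.

2014-02-23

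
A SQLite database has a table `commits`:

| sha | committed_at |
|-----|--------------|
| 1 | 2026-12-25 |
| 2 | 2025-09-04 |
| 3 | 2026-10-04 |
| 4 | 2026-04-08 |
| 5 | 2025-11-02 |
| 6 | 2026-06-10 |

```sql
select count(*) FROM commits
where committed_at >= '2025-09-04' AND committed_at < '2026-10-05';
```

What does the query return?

5

Rows in [2025-09-04, 2026-10-05): 2025-09-04, 2026-10-04, 2026-04-08, 2025-11-02, 2026-06-10 → 5 rows.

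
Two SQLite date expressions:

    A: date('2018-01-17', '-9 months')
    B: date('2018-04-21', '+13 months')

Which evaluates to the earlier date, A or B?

A

A = 2017-04-17.
B = 2019-05-21.
A is earlier.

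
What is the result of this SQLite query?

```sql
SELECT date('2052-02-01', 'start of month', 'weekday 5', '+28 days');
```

`start of month` rewinds 2052-02-01 to 2052-02-01.
`weekday 5` advances to the next Friday; 2052-02-01 is a Thursday, so it moves forward to 2052-02-02.
February 2052 has 29 days; 27 remain after the 2nd, so 28 days reach 2052-03-01.

2052-03-01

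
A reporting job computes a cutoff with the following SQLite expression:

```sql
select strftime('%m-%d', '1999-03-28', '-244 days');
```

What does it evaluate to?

First apply '-244 days': 1999-03-28 → 1998-07-27.
`%m-%d` extracts the month-day: 07-27.

07-27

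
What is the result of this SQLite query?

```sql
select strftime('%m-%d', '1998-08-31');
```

`%m-%d` extracts the month-day: 08-31.

08-31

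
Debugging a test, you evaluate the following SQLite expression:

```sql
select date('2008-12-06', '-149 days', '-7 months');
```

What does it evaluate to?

2007-12-10

Applying '-149 days' to 2008-12-06: counting 149 days back gives 2008-07-10.
Adding -7 months to 2008-07-10 gives 2007-12-10.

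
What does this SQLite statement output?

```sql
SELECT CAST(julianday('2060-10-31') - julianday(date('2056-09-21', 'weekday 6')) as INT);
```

1499

`weekday 6` advances to the next Saturday; 2056-09-21 is a Thursday, so it moves forward to 2056-09-23.
7 days remain in September 2056 after the 23rd (30 − 23).
Full months from October 2056 through September 2060 contribute their day counts.
Then 31 days into October 2060.
Total: 7 + 31 + 30 + 31 + 31 + 28 + 31 + 30 + 31 + 30 + 31 + 31 + 30 + 31 + 30 + 31 + 31 + 28 + 31 + 30 + 31 + 30 + 31 + 31 + 30 + 31 + 30 + 31 + 31 + 28 + 31 + 30 + 31 + 30 + 31 + 31 + 30 + 31 + 30 + 31 + 31 + 29 + 31 + 30 + 31 + 30 + 31 + 31 + 30 + 31 = 1499.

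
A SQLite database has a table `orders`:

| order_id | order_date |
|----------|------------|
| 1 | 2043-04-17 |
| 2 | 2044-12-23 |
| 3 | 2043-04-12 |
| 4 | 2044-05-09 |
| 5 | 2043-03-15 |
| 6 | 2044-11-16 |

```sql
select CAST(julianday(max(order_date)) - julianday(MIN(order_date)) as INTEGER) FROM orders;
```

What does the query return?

649

MIN = 2043-03-15, MAX = 2044-12-23.
16 days remain in March 2043 after the 15th (31 − 15).
Full months from April 2043 through November 2044 contribute their day counts.
Then 23 days into December 2044.
Total: 16 + 30 + 31 + 30 + 31 + 31 + 30 + 31 + 30 + 31 + 31 + 29 + 31 + 30 + 31 + 30 + 31 + 31 + 30 + 31 + 30 + 23 = 649.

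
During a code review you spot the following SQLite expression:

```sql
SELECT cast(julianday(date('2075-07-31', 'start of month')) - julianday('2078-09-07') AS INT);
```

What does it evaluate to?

`start of month` rewinds 2075-07-31 to 2075-07-01.
30 days remain in July 2075 after the 1st (31 − 1).
Full months from August 2075 through August 2078 contribute their day counts.
Then 7 days into September 2078.
Total: 30 + 31 + 30 + 31 + 30 + 31 + 31 + 29 + 31 + 30 + 31 + 30 + 31 + 31 + 30 + 31 + 30 + 31 + 31 + 28 + 31 + 30 + 31 + 30 + 31 + 31 + 30 + 31 + 30 + 31 + 31 + 28 + 31 + 30 + 31 + 30 + 31 + 31 + 7 = 1164.
The subtraction is earlier − later, so the result is −1164 → -1164.

-1164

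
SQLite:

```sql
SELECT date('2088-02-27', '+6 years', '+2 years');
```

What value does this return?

2096-02-27

Adding +6 years to 2088-02-27 gives 2094-02-27.
Adding +2 years to 2094-02-27 gives 2096-02-27.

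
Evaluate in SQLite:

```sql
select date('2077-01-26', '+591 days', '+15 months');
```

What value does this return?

Applying '+591 days' to 2077-01-26: counting 591 days forward gives 2078-09-09.
Adding +15 months to 2078-09-09 gives 2079-12-09.

2079-12-09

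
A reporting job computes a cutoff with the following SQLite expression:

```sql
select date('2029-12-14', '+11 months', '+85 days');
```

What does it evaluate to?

Adding +11 months to 2029-12-14 gives 2030-11-14.
Applying '+85 days' to 2030-11-14: counting 85 days forward gives 2031-02-07.

2031-02-07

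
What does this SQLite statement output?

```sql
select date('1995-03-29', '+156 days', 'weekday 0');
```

1995-09-03

Applying '+156 days' to 1995-03-29: counting 156 days forward gives 1995-09-01.
`weekday 0` advances to the next Sunday; 1995-09-01 is a Friday, so it moves forward to 1995-09-03.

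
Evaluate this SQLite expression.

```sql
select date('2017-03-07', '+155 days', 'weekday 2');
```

2017-08-15

Applying '+155 days' to 2017-03-07: counting 155 days forward gives 2017-08-09.
`weekday 2` advances to the next Tuesday; 2017-08-09 is a Wednesday, so it moves forward to 2017-08-15.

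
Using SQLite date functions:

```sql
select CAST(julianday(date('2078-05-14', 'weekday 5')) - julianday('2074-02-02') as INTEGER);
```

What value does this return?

1568

`weekday 5` advances to the next Friday; 2078-05-14 is a Saturday, so it moves forward to 2078-05-20.
26 days remain in February 2074 after the 2nd (28 − 2).
Full months from March 2074 through April 2078 contribute their day counts.
Then 20 days into May 2078.
Total: 26 + 31 + 30 + 31 + 30 + 31 + 31 + 30 + 31 + 30 + 31 + 31 + 28 + 31 + 30 + 31 + 30 + 31 + 31 + 30 + 31 + 30 + 31 + 31 + 29 + 31 + 30 + 31 + 30 + 31 + 31 + 30 + 31 + 30 + 31 + 31 + 28 + 31 + 30 + 31 + 30 + 31 + 31 + 30 + 31 + 30 + 31 + 31 + 28 + 31 + 30 + 20 = 1568.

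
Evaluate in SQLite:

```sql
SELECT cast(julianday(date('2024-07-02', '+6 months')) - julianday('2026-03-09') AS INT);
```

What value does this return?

Adding +6 months to 2024-07-02 gives 2025-01-02.
29 days remain in January 2025 after the 2nd (31 − 2).
Full months from February 2025 through February 2026 contribute their day counts.
Then 9 days into March 2026.
Total: 29 + 28 + 31 + 30 + 31 + 30 + 31 + 31 + 30 + 31 + 30 + 31 + 31 + 28 + 9 = 431.
The subtraction is earlier − later, so the result is −431 → -431.

-431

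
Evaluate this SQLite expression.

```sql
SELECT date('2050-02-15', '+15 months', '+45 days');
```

Adding +15 months to 2050-02-15 gives 2051-05-15.
Applying '+45 days' to 2051-05-15: counting 45 days forward gives 2051-06-29.

2051-06-29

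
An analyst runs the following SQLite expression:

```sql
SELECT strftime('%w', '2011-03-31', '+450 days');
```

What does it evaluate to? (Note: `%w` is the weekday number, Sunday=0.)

First apply '+450 days': 2011-03-31 → 2012-06-23.
2012-06-23 is a Saturday; with Sunday=0 that is 6.

6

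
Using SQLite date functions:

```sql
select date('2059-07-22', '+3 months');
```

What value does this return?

Adding +3 months to 2059-07-22 gives 2059-10-22.

2059-10-22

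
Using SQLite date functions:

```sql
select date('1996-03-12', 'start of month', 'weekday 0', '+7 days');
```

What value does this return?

`start of month` rewinds 1996-03-12 to 1996-03-01.
`weekday 0` advances to the next Sunday; 1996-03-01 is a Friday, so it moves forward to 1996-03-03.
Advancing 7 more days within March lands on 1996-03-10.

1996-03-10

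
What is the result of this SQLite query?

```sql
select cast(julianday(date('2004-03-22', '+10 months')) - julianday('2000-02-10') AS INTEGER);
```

Adding +10 months to 2004-03-22 gives 2005-01-22.
19 days remain in February 2000 after the 10th (29 − 10).
Full months from March 2000 through December 2004 contribute their day counts.
Then 22 days into January 2005.
Total: 19 + 31 + 30 + 31 + 30 + 31 + 31 + 30 + 31 + 30 + 31 + 31 + 28 + 31 + 30 + 31 + 30 + 31 + 31 + 30 + 31 + 30 + 31 + 31 + 28 + 31 + 30 + 31 + 30 + 31 + 31 + 30 + 31 + 30 + 31 + 31 + 28 + 31 + 30 + 31 + 30 + 31 + 31 + 30 + 31 + 30 + 31 + 31 + 29 + 31 + 30 + 31 + 30 + 31 + 31 + 30 + 31 + 30 + 31 + 22 = 1808.

1808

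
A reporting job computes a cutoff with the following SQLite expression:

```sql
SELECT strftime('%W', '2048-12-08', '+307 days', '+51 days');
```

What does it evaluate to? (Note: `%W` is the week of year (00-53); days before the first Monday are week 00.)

48

First apply '+307 days', '+51 days': 2048-12-08 → 2049-12-01.
2049-12-01 is a Wednesday. SQLite's %W counts Mondays since the year started; the result is 48.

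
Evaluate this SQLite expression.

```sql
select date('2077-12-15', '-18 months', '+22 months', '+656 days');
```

Adding -18 months to 2077-12-15 gives 2076-06-15.
Adding +22 months to 2076-06-15 gives 2078-04-15.
Applying '+656 days' to 2078-04-15: counting 656 days forward gives 2080-01-31.

2080-01-31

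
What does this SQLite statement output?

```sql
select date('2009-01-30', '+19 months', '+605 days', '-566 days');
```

Adding +19 months to 2009-01-30 gives 2010-08-30.
Applying '+605 days' to 2010-08-30: counting 605 days forward gives 2012-04-26.
Applying '-566 days' to 2012-04-26: counting 566 days back gives 2010-10-08.

2010-10-08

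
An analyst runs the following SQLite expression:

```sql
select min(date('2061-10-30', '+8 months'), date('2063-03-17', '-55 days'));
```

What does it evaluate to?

2062-06-30

date('2061-10-30', '+8 months') → 2062-06-30.
date('2063-03-17', '-55 days') → 2063-01-21.
Earlier of the two is 2062-06-30.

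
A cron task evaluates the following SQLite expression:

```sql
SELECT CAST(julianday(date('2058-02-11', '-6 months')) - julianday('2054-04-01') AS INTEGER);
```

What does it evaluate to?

Adding -6 months to 2058-02-11 gives 2057-08-11.
29 days remain in April 2054 after the 1st (30 − 1).
Full months from May 2054 through July 2057 contribute their day counts.
Then 11 days into August 2057.
Total: 29 + 31 + 30 + 31 + 31 + 30 + 31 + 30 + 31 + 31 + 28 + 31 + 30 + 31 + 30 + 31 + 31 + 30 + 31 + 30 + 31 + 31 + 29 + 31 + 30 + 31 + 30 + 31 + 31 + 30 + 31 + 30 + 31 + 31 + 28 + 31 + 30 + 31 + 30 + 31 + 11 = 1228.

1228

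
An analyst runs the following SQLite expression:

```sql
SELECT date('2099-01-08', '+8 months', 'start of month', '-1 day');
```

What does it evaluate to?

Adding +8 months to 2099-01-08 gives 2099-09-08.
`start of month` rewinds 2099-09-08 to 2099-09-01.
Going back 1 day from 2099-09-01 reaches 2099-08-31 (last day of August, 31 days).

2099-08-31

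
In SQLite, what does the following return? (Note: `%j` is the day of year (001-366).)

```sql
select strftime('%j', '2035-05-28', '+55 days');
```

203

First apply '+55 days': 2035-05-28 → 2035-07-22.
Day-of-year for 2035-07-22: days since 2035-01-01 inclusive = 203, zero-padded to 203.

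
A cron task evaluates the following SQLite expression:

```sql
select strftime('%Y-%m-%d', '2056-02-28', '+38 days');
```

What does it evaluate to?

2056-04-06

First apply '+38 days': 2056-02-28 → 2056-04-06.
`%Y-%m-%d` extracts the ISO date: 2056-04-06.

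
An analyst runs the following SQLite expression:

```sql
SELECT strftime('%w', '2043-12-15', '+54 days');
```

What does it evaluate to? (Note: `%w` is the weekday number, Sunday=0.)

0

First apply '+54 days': 2043-12-15 → 2044-02-07.
2044-02-07 is a Sunday; with Sunday=0 that is 0.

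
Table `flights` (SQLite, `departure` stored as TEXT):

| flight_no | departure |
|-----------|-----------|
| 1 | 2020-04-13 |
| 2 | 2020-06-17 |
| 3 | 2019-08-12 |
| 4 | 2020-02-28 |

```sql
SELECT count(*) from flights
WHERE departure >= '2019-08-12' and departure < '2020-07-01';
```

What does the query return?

Rows in [2019-08-12, 2020-07-01): 2020-04-13, 2020-06-17, 2019-08-12, 2020-02-28 → 4 rows.

4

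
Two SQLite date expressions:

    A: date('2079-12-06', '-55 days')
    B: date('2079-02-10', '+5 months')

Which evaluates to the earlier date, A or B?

A = 2079-10-12.
B = 2079-07-10.
B is earlier.

B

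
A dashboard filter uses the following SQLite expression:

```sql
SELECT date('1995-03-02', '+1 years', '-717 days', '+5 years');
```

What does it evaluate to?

Adding +1 year to 1995-03-02 gives 1996-03-02.
Applying '-717 days' to 1996-03-02: counting 717 days back gives 1994-03-16.
Adding +5 years to 1994-03-16 gives 1999-03-16.

1999-03-16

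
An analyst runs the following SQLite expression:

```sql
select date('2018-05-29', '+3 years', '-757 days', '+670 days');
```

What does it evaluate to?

Adding +3 years to 2018-05-29 gives 2021-05-29.
Applying '-757 days' to 2021-05-29: counting 757 days back gives 2019-05-03.
Applying '+670 days' to 2019-05-03: counting 670 days forward gives 2021-03-03.

2021-03-03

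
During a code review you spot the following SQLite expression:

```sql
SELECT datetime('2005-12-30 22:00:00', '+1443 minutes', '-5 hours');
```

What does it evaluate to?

1443 minutes = 24h 3m; +1443 minutes from 2005-12-30 22:00:00 is 2005-12-31 22:03:00 (crosses midnight).
-5 hours from 2005-12-31 22:03:00 is 2005-12-31 17:03:00.

2005-12-31 17:03:00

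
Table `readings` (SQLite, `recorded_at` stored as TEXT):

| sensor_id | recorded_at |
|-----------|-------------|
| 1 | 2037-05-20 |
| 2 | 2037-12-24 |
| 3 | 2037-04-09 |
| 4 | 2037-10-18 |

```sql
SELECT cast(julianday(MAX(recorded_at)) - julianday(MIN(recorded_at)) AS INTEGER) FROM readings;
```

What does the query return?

MIN = 2037-04-09, MAX = 2037-12-24.
21 days remain in April 2037 after the 9th (30 − 9).
Full months from May 2037 through November 2037 contribute their day counts.
Then 24 days into December 2037.
Total: 21 + 31 + 30 + 31 + 31 + 30 + 31 + 30 + 24 = 259.

259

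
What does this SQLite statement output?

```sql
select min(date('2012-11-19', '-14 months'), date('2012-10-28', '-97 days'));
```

date('2012-11-19', '-14 months') → 2011-09-19.
date('2012-10-28', '-97 days') → 2012-07-23.
Earlier of the two is 2011-09-19.

2011-09-19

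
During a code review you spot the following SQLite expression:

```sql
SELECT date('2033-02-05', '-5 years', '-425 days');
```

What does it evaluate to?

2026-12-07

Adding -5 years to 2033-02-05 gives 2028-02-05.
Applying '-425 days' to 2028-02-05: counting 425 days back gives 2026-12-07.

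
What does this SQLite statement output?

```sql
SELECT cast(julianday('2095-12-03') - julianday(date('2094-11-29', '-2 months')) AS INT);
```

430

Adding -2 months to 2094-11-29 gives 2094-09-29.
1 day remains in September 2094 after the 29th (30 − 29).
Full months from October 2094 through November 2095 contribute their day counts.
Then 3 days into December 2095.
Total: 1 + 31 + 30 + 31 + 31 + 28 + 31 + 30 + 31 + 30 + 31 + 31 + 30 + 31 + 30 + 3 = 430.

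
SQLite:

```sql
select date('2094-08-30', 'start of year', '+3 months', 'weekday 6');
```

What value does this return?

`start of year` rewinds 2094-08-30 to 2094-01-01.
Adding +3 months to 2094-01-01 gives 2094-04-01.
`weekday 6` advances to the next Saturday; 2094-04-01 is a Thursday, so it moves forward to 2094-04-03.

2094-04-03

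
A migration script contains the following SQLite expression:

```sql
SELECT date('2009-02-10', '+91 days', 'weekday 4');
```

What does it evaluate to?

Applying '+91 days' to 2009-02-10: counting 91 days forward gives 2009-05-12.
`weekday 4` advances to the next Thursday; 2009-05-12 is a Tuesday, so it moves forward to 2009-05-14.

2009-05-14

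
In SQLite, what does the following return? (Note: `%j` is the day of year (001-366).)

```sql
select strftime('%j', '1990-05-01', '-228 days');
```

258

First apply '-228 days': 1990-05-01 → 1989-09-15.
Day-of-year for 1989-09-15: days since 1989-01-01 inclusive = 258, zero-padded to 258.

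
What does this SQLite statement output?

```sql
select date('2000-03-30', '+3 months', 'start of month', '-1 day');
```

Adding +3 months to 2000-03-30 gives 2000-06-30.
`start of month` rewinds 2000-06-30 to 2000-06-01.
Going back 1 day from 2000-06-01 reaches 2000-05-31 (last day of May, 31 days).

2000-05-31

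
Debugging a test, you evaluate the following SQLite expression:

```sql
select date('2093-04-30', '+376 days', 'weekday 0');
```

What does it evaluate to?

Applying '+376 days' to 2093-04-30: counting 376 days forward gives 2094-05-11.
`weekday 0` advances to the next Sunday; 2094-05-11 is a Tuesday, so it moves forward to 2094-05-16.

2094-05-16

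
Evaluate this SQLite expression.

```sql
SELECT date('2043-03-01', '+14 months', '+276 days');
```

2045-02-01

Adding +14 months to 2043-03-01 gives 2044-05-01.
Applying '+276 days' to 2044-05-01: counting 276 days forward gives 2045-02-01.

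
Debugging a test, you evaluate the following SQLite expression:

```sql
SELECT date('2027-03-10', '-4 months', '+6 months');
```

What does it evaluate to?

2027-05-10

Adding -4 months to 2027-03-10 gives 2026-11-10.
Adding +6 months to 2026-11-10 gives 2027-05-10.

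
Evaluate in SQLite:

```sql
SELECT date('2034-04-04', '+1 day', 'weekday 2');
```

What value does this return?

Advancing 1 more day within April lands on 2034-04-05.
`weekday 2` advances to the next Tuesday; 2034-04-05 is a Wednesday, so it moves forward to 2034-04-11.

2034-04-11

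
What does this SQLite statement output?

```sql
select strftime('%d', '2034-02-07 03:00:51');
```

`%d` extracts the 2-digit day of month: 07.

07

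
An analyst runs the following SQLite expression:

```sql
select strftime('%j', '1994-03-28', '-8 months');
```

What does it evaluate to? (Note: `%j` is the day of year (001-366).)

209

First apply '-8 months': 1994-03-28 → 1993-07-28.
Day-of-year for 1993-07-28: days since 1993-01-01 inclusive = 209, zero-padded to 209.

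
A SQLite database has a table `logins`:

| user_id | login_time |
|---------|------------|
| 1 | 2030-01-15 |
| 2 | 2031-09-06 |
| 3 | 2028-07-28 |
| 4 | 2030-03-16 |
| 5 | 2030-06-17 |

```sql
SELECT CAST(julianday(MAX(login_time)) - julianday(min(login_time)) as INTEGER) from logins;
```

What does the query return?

MIN = 2028-07-28, MAX = 2031-09-06.
3 days remain in July 2028 after the 28th (31 − 28).
Full months from August 2028 through August 2031 contribute their day counts.
Then 6 days into September 2031.
Total: 3 + 31 + 30 + 31 + 30 + 31 + 31 + 28 + 31 + 30 + 31 + 30 + 31 + 31 + 30 + 31 + 30 + 31 + 31 + 28 + 31 + 30 + 31 + 30 + 31 + 31 + 30 + 31 + 30 + 31 + 31 + 28 + 31 + 30 + 31 + 30 + 31 + 31 + 6 = 1135.

1135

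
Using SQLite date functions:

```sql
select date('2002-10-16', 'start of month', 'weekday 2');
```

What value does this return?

`start of month` rewinds 2002-10-16 to 2002-10-01.
`weekday 2` advances to the next Tuesday; 2002-10-01 is already a Tuesday, so it stays at 2002-10-01.

2002-10-01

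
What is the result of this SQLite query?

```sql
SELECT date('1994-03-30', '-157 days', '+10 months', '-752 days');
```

1992-08-02

Applying '-157 days' to 1994-03-30: counting 157 days back gives 1993-10-24.
Adding +10 months to 1993-10-24 gives 1994-08-24.
Applying '-752 days' to 1994-08-24: counting 752 days back gives 1992-08-02.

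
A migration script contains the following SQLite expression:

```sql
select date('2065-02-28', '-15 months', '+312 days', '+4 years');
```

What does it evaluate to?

2068-10-05

Adding -15 months to 2065-02-28 gives 2063-11-28.
Applying '+312 days' to 2063-11-28: counting 312 days forward gives 2064-10-05.
Adding +4 years to 2064-10-05 gives 2068-10-05.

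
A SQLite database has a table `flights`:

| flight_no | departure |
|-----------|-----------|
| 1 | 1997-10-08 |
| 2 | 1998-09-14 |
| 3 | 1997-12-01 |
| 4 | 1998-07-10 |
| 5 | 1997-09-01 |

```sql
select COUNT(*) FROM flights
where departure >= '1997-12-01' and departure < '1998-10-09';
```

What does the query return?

3

Rows in [1997-12-01, 1998-10-09): 1998-09-14, 1997-12-01, 1998-07-10 → 3 rows.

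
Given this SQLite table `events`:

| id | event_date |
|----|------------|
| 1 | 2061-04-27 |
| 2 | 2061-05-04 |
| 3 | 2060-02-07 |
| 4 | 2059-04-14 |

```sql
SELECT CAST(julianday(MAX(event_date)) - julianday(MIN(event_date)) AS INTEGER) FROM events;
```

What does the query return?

MIN = 2059-04-14, MAX = 2061-05-04.
16 days remain in April 2059 after the 14th (30 − 14).
Full months from May 2059 through April 2061 contribute their day counts.
Then 4 days into May 2061.
Total: 16 + 31 + 30 + 31 + 31 + 30 + 31 + 30 + 31 + 31 + 29 + 31 + 30 + 31 + 30 + 31 + 31 + 30 + 31 + 30 + 31 + 31 + 28 + 31 + 30 + 4 = 751.

751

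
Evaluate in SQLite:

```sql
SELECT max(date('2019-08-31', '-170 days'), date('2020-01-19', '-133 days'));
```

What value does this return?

2019-09-08

date('2019-08-31', '-170 days') → 2019-03-14.
date('2020-01-19', '-133 days') → 2019-09-08.
Later of the two is 2019-09-08.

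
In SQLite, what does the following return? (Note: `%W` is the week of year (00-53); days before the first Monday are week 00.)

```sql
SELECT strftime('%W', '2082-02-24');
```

08

2082-02-24 is a Tuesday. SQLite's %W counts Mondays since the year started; the result is 08.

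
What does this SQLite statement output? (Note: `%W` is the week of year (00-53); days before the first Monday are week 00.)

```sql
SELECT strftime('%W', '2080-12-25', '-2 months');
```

First apply '-2 months': 2080-12-25 → 2080-10-25.
2080-10-25 is a Friday. SQLite's %W counts Mondays since the year started; the result is 43.

43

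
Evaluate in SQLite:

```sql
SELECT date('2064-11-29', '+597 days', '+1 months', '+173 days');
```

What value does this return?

2067-02-08

Applying '+597 days' to 2064-11-29: counting 597 days forward gives 2066-07-19.
Adding +1 month to 2066-07-19 gives 2066-08-19.
Applying '+173 days' to 2066-08-19: counting 173 days forward gives 2067-02-08.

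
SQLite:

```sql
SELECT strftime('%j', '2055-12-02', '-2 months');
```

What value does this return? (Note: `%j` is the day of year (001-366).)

First apply '-2 months': 2055-12-02 → 2055-10-02.
Day-of-year for 2055-10-02: days since 2055-01-01 inclusive = 275, zero-padded to 275.

275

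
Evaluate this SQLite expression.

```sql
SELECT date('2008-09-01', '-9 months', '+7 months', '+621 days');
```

Adding -9 months to 2008-09-01 gives 2007-12-01.
Adding +7 months to 2007-12-01 gives 2008-07-01.
Applying '+621 days' to 2008-07-01: counting 621 days forward gives 2010-03-14.

2010-03-14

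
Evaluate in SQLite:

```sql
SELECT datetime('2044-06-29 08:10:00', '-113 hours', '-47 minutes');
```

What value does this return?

-113 hours from 2044-06-29 08:10:00 is 2044-06-24 15:10:00 (crosses midnight).
-47 minutes from 2044-06-24 15:10:00 is 2044-06-24 14:23:00.

2044-06-24 14:23:00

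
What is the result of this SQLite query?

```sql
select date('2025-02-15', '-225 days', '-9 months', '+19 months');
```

2025-05-05

Applying '-225 days' to 2025-02-15: counting 225 days back gives 2024-07-05.
Adding -9 months to 2024-07-05 gives 2023-10-05.
Adding +19 months to 2023-10-05 gives 2025-05-05.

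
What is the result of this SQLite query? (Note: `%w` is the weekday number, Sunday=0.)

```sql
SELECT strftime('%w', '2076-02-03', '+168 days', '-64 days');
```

First apply '+168 days', '-64 days': 2076-02-03 → 2076-05-17.
2076-05-17 is a Sunday; with Sunday=0 that is 0.

0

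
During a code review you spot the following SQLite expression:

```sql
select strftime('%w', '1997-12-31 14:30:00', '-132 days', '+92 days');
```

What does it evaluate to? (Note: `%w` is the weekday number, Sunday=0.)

5

First apply '-132 days', '+92 days': 1997-12-31 14:30:00 → 1997-11-21 14:30:00.
1997-11-21 is a Friday; with Sunday=0 that is 5.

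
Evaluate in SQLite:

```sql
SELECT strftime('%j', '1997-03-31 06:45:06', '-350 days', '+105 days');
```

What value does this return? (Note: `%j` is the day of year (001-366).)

211

First apply '-350 days', '+105 days': 1997-03-31 06:45:06 → 1996-07-29 06:45:06.
Day-of-year for 1996-07-29: days since 1996-01-01 inclusive = 211, zero-padded to 211.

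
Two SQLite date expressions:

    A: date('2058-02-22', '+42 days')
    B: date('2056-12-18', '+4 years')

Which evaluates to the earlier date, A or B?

A

A = 2058-04-05.
B = 2060-12-18.
A is earlier.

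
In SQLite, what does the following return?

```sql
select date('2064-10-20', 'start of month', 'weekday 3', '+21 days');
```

`start of month` rewinds 2064-10-20 to 2064-10-01.
`weekday 3` advances to the next Wednesday; 2064-10-01 is already a Wednesday, so it stays at 2064-10-01.
Advancing 21 more days within October lands on 2064-10-22.

2064-10-22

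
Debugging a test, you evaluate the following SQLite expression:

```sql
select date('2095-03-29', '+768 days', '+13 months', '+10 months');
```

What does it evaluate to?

Applying '+768 days' to 2095-03-29: counting 768 days forward gives 2097-05-05.
Adding +13 months to 2097-05-05 gives 2098-06-05.
Adding +10 months to 2098-06-05 gives 2099-04-05.

2099-04-05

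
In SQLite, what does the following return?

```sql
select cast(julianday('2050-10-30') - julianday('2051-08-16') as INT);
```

-290

1 day remains in October 2050 after the 30th (31 − 30).
Full months from November 2050 through July 2051 contribute their day counts.
Then 16 days into August 2051.
Total: 1 + 30 + 31 + 31 + 28 + 31 + 30 + 31 + 30 + 31 + 16 = 290.
The subtraction is earlier − later, so the result is −290 → -290.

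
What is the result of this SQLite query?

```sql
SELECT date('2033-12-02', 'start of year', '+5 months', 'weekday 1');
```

`start of year` rewinds 2033-12-02 to 2033-01-01.
Adding +5 months to 2033-01-01 gives 2033-06-01.
`weekday 1` advances to the next Monday; 2033-06-01 is a Wednesday, so it moves forward to 2033-06-06.

2033-06-06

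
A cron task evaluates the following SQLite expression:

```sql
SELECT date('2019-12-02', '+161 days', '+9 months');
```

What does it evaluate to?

Applying '+161 days' to 2019-12-02: counting 161 days forward gives 2020-05-11.
Adding +9 months to 2020-05-11 gives 2021-02-11.

2021-02-11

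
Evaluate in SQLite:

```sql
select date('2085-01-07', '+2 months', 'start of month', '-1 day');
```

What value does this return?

Adding +2 months to 2085-01-07 gives 2085-03-07.
`start of month` rewinds 2085-03-07 to 2085-03-01.
Going back 1 day from 2085-03-01 reaches 2085-02-28 (last day of February, 28 days).

2085-02-28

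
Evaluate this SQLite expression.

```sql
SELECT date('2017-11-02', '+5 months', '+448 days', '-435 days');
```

2018-04-15

Adding +5 months to 2017-11-02 gives 2018-04-02.
Applying '+448 days' to 2018-04-02: counting 448 days forward gives 2019-06-24.
Applying '-435 days' to 2019-06-24: counting 435 days back gives 2018-04-15.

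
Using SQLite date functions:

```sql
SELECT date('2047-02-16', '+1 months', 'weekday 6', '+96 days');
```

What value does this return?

Adding +1 month to 2047-02-16 gives 2047-03-16.
`weekday 6` advances to the next Saturday; 2047-03-16 is already a Saturday, so it stays at 2047-03-16.
Applying '+96 days' to 2047-03-16: counting 96 days forward gives 2047-06-20.

2047-06-20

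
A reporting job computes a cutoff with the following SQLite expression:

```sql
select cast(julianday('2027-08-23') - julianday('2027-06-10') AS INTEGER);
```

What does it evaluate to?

20 days remain in June 2027 after the 10th (30 − 10).
July 2027: 31 days.
Then 23 days into August 2027.
Total: 20 + 31 + 23 = 74.

74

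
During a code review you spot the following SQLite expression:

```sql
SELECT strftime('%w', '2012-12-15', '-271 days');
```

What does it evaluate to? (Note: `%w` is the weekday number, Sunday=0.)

1

First apply '-271 days': 2012-12-15 → 2012-03-19.
2012-03-19 is a Monday; with Sunday=0 that is 1.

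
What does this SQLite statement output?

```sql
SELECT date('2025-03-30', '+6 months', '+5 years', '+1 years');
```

Adding +6 months to 2025-03-30 gives 2025-09-30.
Adding +5 years to 2025-09-30 gives 2030-09-30.
Adding +1 year to 2030-09-30 gives 2031-09-30.

2031-09-30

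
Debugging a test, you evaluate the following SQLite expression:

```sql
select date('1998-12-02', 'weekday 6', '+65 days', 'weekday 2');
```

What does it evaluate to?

`weekday 6` advances to the next Saturday; 1998-12-02 is a Wednesday, so it moves forward to 1998-12-05.
Applying '+65 days' to 1998-12-05: counting 65 days forward gives 1999-02-08.
`weekday 2` advances to the next Tuesday; 1999-02-08 is a Monday, so it moves forward to 1999-02-09.

1999-02-09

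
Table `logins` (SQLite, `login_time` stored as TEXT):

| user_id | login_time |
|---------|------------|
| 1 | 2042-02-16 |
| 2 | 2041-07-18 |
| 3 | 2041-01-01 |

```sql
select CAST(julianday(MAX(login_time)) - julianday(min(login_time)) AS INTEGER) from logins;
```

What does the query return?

411

MIN = 2041-01-01, MAX = 2042-02-16.
30 days remain in January 2041 after the 1st (31 − 1).
Full months from February 2041 through January 2042 contribute their day counts.
Then 16 days into February 2042.
Total: 30 + 28 + 31 + 30 + 31 + 30 + 31 + 31 + 30 + 31 + 30 + 31 + 31 + 16 = 411.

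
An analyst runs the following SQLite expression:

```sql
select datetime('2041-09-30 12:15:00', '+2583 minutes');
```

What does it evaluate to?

2583 minutes = 43h 3m; +2583 minutes from 2041-09-30 12:15:00 is 2041-10-02 07:18:00 (crosses midnight).

2041-10-02 07:18:00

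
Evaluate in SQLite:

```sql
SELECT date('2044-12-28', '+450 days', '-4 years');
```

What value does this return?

2042-03-23

Applying '+450 days' to 2044-12-28: counting 450 days forward gives 2046-03-23.
Adding -4 years to 2046-03-23 gives 2042-03-23.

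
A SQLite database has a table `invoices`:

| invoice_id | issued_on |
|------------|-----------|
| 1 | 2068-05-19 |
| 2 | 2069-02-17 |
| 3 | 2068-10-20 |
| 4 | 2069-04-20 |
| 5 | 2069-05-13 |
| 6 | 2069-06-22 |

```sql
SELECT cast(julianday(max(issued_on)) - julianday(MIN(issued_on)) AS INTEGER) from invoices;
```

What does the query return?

MIN = 2068-05-19, MAX = 2069-06-22.
12 days remain in May 2068 after the 19th (31 − 19).
Full months from June 2068 through May 2069 contribute their day counts.
Then 22 days into June 2069.
Total: 12 + 30 + 31 + 31 + 30 + 31 + 30 + 31 + 31 + 28 + 31 + 30 + 31 + 22 = 399.

399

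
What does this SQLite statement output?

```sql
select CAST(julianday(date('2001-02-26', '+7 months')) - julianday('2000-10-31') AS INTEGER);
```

330

Adding +7 months to 2001-02-26 gives 2001-09-26.
0 days remain in October 2000 after the 31st (31 − 31).
Full months from November 2000 through August 2001 contribute their day counts.
Then 26 days into September 2001.
Total: 0 + 30 + 31 + 31 + 28 + 31 + 30 + 31 + 30 + 31 + 31 + 26 = 330.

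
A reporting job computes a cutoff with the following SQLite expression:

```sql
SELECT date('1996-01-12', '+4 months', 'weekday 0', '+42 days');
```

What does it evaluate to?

Adding +4 months to 1996-01-12 gives 1996-05-12.
`weekday 0` advances to the next Sunday; 1996-05-12 is already a Sunday, so it stays at 1996-05-12.
Applying '+42 days' to 1996-05-12: counting 42 days forward gives 1996-06-23.

1996-06-23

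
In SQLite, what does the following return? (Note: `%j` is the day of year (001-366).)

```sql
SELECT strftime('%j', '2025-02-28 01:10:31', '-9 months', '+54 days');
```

203

First apply '-9 months', '+54 days': 2025-02-28 01:10:31 → 2024-07-21 01:10:31.
Day-of-year for 2024-07-21: days since 2024-01-01 inclusive = 203, zero-padded to 203.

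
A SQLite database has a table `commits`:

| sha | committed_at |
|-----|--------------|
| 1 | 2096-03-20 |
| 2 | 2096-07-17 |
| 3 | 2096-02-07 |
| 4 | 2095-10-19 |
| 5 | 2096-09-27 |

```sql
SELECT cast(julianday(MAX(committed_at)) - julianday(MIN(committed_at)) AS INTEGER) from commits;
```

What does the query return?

344

MIN = 2095-10-19, MAX = 2096-09-27.
12 days remain in October 2095 after the 19th (31 − 19).
Full months from November 2095 through August 2096 contribute their day counts.
Then 27 days into September 2096.
Total: 12 + 30 + 31 + 31 + 29 + 31 + 30 + 31 + 30 + 31 + 31 + 27 = 344.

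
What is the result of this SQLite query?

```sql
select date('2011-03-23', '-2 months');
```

2011-01-23

Adding -2 months to 2011-03-23 gives 2011-01-23.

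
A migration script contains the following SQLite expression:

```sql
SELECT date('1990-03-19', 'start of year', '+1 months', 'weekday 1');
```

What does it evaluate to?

1990-02-05

`start of year` rewinds 1990-03-19 to 1990-01-01.
Adding +1 month to 1990-01-01 gives 1990-02-01.
`weekday 1` advances to the next Monday; 1990-02-01 is a Thursday, so it moves forward to 1990-02-05.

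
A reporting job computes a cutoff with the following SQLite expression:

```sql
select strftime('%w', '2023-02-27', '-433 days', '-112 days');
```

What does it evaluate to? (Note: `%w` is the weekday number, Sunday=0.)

First apply '-433 days', '-112 days': 2023-02-27 → 2021-08-31.
2021-08-31 is a Tuesday; with Sunday=0 that is 2.

2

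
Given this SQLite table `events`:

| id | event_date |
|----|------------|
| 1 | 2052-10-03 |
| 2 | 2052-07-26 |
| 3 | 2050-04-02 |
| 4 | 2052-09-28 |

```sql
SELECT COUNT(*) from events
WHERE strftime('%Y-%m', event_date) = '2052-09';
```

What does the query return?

1

Rows with year-month 2052-09: 2052-09-28 → 1.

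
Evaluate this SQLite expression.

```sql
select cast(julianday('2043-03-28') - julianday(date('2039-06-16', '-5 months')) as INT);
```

Adding -5 months to 2039-06-16 gives 2039-01-16.
15 days remain in January 2039 after the 16th (31 − 16).
Full months from February 2039 through February 2043 contribute their day counts.
Then 28 days into March 2043.
Total: 15 + 28 + 31 + 30 + 31 + 30 + 31 + 31 + 30 + 31 + 30 + 31 + 31 + 29 + 31 + 30 + 31 + 30 + 31 + 31 + 30 + 31 + 30 + 31 + 31 + 28 + 31 + 30 + 31 + 30 + 31 + 31 + 30 + 31 + 30 + 31 + 31 + 28 + 31 + 30 + 31 + 30 + 31 + 31 + 30 + 31 + 30 + 31 + 31 + 28 + 28 = 1532.

1532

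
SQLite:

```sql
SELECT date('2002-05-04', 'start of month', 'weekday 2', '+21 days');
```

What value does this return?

2002-05-28

`start of month` rewinds 2002-05-04 to 2002-05-01.
`weekday 2` advances to the next Tuesday; 2002-05-01 is a Wednesday, so it moves forward to 2002-05-07.
Advancing 21 more days within May lands on 2002-05-28.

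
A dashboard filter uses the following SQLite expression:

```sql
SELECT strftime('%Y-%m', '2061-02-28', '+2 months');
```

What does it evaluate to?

2061-04

First apply '+2 months': 2061-02-28 → 2061-04-28.
`%Y-%m` extracts the year-month: 2061-04.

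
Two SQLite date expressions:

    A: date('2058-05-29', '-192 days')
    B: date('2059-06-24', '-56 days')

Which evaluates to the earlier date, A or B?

A

A = 2057-11-18.
B = 2059-04-29.
A is earlier.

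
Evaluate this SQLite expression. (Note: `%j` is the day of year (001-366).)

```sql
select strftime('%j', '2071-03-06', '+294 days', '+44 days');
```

First apply '+294 days', '+44 days': 2071-03-06 → 2072-02-07.
Day-of-year for 2072-02-07: days since 2072-01-01 inclusive = 38, zero-padded to 038.

038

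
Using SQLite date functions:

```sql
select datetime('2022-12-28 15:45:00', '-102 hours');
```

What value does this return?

2022-12-24 09:45:00

-102 hours from 2022-12-28 15:45:00 is 2022-12-24 09:45:00 (crosses midnight).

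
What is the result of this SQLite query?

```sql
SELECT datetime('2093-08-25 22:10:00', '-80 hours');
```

-80 hours from 2093-08-25 22:10:00 is 2093-08-22 14:10:00 (crosses midnight).

2093-08-22 14:10:00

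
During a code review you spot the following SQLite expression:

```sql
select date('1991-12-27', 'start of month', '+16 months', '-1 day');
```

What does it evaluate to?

`start of month` rewinds 1991-12-27 to 1991-12-01.
Adding +16 months to 1991-12-01 gives 1993-04-01.
Going back 1 day from 1993-04-01 reaches 1993-03-31 (last day of March, 31 days).

1993-03-31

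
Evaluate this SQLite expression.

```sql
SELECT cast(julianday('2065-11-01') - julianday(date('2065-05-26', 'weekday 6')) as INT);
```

`weekday 6` advances to the next Saturday; 2065-05-26 is a Tuesday, so it moves forward to 2065-05-30.
1 day remains in May 2065 after the 30th (31 − 30).
June 2065: 30 days.
July 2065: 31 days.
August 2065: 31 days.
September 2065: 30 days.
October 2065: 31 days.
Then 1 day into November 2065.
Total: 1 + 30 + 31 + 31 + 30 + 31 + 1 = 155.

155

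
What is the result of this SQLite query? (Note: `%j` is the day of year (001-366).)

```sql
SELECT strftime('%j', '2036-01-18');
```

018

Day-of-year for 2036-01-18: days since 2036-01-01 inclusive = 18, zero-padded to 018.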